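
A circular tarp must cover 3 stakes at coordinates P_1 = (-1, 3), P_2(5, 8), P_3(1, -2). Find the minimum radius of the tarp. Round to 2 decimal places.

Side lengths²: P_1P_2² = 61, P_1P_3² = 29, P_2P_3² = 116.
Since P_2P_3² = 116 ≥ 61 + 29 = 90, the angle opposite P_2P_3 is not acute, so the smallest enclosing circle has P_2P_3 as diameter.
Centre = midpoint of P_2P_3 = (3, 3), r² = 116/4 = 29.
r = √29 ≈ 5.39.

5.39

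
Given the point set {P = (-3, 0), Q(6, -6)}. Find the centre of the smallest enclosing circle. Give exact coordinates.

(1.5, -3)

The smallest circle enclosing two points has them as diameter endpoints.
Centre = midpoint = (1.5, -3); r² = |PQ|²/4 = 117/4 = 29.25.
Centre = (1.5, -3).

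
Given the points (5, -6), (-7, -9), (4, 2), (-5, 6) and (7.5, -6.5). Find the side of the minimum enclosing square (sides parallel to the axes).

15

The bounding box has width 14.5 and height 15.
An axis-aligned square enclosing the set must have side ≥ max(width, height).
So the minimum side is max(14.5, 15) = 15.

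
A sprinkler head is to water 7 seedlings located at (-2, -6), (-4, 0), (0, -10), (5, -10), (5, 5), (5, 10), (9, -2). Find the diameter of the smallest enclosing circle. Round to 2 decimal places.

By Welzl's lemma the MEC is supported by two points (diametrically opposite) or three points (on a circumcircle).
The farthest pair is (0, -10)–(5, 10) with squared distance 425. The circle on this segment as diameter has centre (2.5, 0) and r² = 425/4 = 106.25.
Check (-2, -6): distance² to centre = 56.25 ≤ 106.25, so it lies inside.
All remaining points lie in this disk, and no smaller disk contains both endpoints, so this is the minimum enclosing circle.
Diameter = 2r = 2√(106.25) ≈ 20.62.

20.62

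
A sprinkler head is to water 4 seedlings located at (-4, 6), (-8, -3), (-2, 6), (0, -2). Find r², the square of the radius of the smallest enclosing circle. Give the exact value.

The minimum enclosing circle of a finite set is fixed by two of the points (as a diameter) or three (as a circumcircle).
The minimum enclosing circle is determined by three boundary points: (-8, -3), (-2, 6), (0, -2).
Their circumcentre is (-49/11, 25/22) with r² = 14365/484.
The farthest remaining point (-4, 6) is at distance² 11549/484 ≤ 14365/484.

14365/484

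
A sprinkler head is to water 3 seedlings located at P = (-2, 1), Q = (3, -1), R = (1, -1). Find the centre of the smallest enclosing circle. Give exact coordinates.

Side lengths²: PQ² = 29, PR² = 13, QR² = 4.
Since PQ² = 29 ≥ 13 + 4 = 17, the angle opposite PQ is not acute, so the smallest enclosing circle has PQ as diameter.
Centre = midpoint of PQ = (0.5, 0), r² = 29/4 = 7.25.
Centre = (0.5, 0).

(0.5, 0)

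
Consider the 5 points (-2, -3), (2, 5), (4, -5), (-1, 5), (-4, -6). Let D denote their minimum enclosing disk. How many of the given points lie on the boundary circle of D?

By Welzl's lemma the MEC is supported by two points (diametrically opposite) or three points (on a circumcircle).
The minimum enclosing circle is determined by three boundary points: (2, 5), (4, -5), (-4, -6).
Their circumcentre is (-49/82, -59/82) with r² = 132665/3362.
The farthest remaining point (-1, 5) is at distance² 110525/3362 ≤ 132665/3362.
The points at distance exactly r from the centre are (2, 5), (4, -5), (-4, -6) — 3 points.

3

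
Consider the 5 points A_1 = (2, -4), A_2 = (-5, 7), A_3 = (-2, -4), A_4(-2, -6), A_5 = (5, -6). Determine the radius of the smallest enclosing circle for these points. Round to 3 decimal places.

The farthest pair is A_2–A_5 with squared distance 269. The circle on this segment as diameter has centre (0, 0.5) and r² = 269/4 = 67.25.
Check A_1: distance² to centre = 24.25 ≤ 67.25, so it lies inside.
All remaining points lie in this disk, and no smaller disk contains both endpoints, so this is the minimum enclosing circle.
r = √(67.25) ≈ 8.201.

8.201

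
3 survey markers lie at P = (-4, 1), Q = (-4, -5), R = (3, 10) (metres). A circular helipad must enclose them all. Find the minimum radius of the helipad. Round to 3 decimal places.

8.276

Side lengths²: PQ² = 36, PR² = 130, QR² = 274.
Since QR² = 274 ≥ 130 + 36 = 166, the angle opposite QR is not acute, so the smallest enclosing circle has QR as diameter.
Centre = midpoint of QR = (-0.5, 2.5), r² = 274/4 = 68.5.
r = √(68.5) ≈ 8.276.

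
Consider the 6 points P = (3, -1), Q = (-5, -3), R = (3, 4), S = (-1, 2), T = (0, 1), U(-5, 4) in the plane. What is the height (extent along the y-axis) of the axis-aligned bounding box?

max y = 4, min y = -3, so height = 7.

7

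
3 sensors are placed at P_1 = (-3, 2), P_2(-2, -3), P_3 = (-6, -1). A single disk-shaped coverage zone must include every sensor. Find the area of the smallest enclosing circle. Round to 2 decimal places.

Side lengths²: P_1P_2² = 26, P_1P_3² = 18, P_2P_3² = 20.
Since P_1P_2² = 26 < 20 + 18 = 38, the triangle is acute, so the smallest enclosing circle is the circumcircle.
Circumcentre = (-10/3, -2/3), r² = 65/9.
Area = π·r² = π·65/9 ≈ 22.69.

22.69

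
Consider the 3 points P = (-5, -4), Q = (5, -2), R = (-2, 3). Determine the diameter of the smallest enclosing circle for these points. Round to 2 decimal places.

10.44

Side lengths²: PQ² = 104, PR² = 58, QR² = 74.
Since PQ² = 104 < 74 + 58 = 132, the triangle is acute, so the smallest enclosing circle is the circumcircle.
Circumcentre = (-0.21875, -1.90625), r² = 27.244140625.
Diameter = 2r = 2√(27.244140625) ≈ 10.44.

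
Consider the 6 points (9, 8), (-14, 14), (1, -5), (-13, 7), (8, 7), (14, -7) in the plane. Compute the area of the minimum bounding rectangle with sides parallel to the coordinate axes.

588

x ranges over [-14, 14], width 28.
y ranges over [-7, 14], height 21.
Area = 28 × 21 = 588.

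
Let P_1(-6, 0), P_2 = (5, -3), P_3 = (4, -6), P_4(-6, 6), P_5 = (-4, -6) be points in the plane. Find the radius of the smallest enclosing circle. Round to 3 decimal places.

7.810

The farthest pair is P_3–P_4 with squared distance 244. The circle on this segment as diameter has centre (-1, 0) and r² = 244/4 = 61.
Check P_1: distance² to centre = 25 ≤ 61, so it lies inside.
All remaining points lie in this disk, and no smaller disk contains both endpoints, so this is the minimum enclosing circle.
r = √61 ≈ 7.810.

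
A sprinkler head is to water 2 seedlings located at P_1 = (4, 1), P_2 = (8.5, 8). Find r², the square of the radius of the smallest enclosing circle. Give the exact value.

The smallest circle enclosing two points has them as diameter endpoints.
Centre = midpoint = (6.25, 4.5); r² = |P_1P_2|²/4 = 69.25/4 = 17.3125.

17.3125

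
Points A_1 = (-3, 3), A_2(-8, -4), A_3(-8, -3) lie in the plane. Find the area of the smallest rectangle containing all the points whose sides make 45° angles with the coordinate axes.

12

In coordinates u = x + y, v = x − y the rectangle is axis-aligned; the map (x,y)→(u,v) scales areas by 2.
u-values: 0, -12, -11; range = 0 − (-12) = 12.
v-values: -6, -4, -5; range = -4 − (-6) = 2.
Area = (12 × 2) / 2 = 12.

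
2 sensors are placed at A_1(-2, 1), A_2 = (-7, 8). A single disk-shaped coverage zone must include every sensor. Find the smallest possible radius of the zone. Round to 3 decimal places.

4.301

The smallest circle enclosing two points has them as diameter endpoints.
Centre = midpoint = (-4.5, 4.5); r² = |A_1A_2|²/4 = 74/4 = 18.5.
r = √(18.5) ≈ 4.301.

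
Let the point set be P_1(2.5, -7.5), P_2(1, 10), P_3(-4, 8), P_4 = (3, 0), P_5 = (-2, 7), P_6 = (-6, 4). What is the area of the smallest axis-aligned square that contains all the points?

The bounding box has width 9 and height 17.5.
An axis-aligned square enclosing the set must have side ≥ max(width, height).
So the minimum side is max(9, 17.5) = 17.5.
Area = 17.5² = 306.25.

306.25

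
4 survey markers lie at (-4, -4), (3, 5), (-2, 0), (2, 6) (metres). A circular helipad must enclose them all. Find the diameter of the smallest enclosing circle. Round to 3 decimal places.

11.662

The minimum enclosing circle of a finite set is fixed by two of the points (as a diameter) or three (as a circumcircle).
The farthest pair is (-4, -4)–(2, 6) with squared distance 136. The circle on this segment as diameter has centre (-1, 1) and r² = 136/4 = 34.
Check (3, 5): distance² to centre = 32 ≤ 34, so it lies inside.
All remaining points lie in this disk, and no smaller disk contains both endpoints, so this is the minimum enclosing circle.
Diameter = 2r = 2√34 ≈ 11.662.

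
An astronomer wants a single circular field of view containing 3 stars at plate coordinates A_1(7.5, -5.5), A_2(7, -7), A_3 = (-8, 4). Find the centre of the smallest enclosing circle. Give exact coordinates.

(-0.5, -1.5)

Side lengths²: A_1A_2² = 2.5, A_1A_3² = 330.5, A_2A_3² = 346.
Since A_2A_3² = 346 ≥ 330.5 + 2.5 = 333, the angle opposite A_2A_3 is not acute, so the smallest enclosing circle has A_2A_3 as diameter.
Centre = midpoint of A_2A_3 = (-0.5, -1.5), r² = 346/4 = 86.5.
Centre = (-0.5, -1.5).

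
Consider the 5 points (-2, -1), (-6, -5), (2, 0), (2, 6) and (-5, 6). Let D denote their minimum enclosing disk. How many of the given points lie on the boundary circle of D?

A smallest enclosing disk is always determined by at most three of the input points on its boundary.
The farthest pair is (-6, -5)–(2, 6) with squared distance 185. The circle on this segment as diameter has centre (-2, 0.5) and r² = 185/4 = 46.25.
Check (-2, -1): distance² to centre = 2.25 ≤ 46.25, so it lies inside.
All remaining points lie in this disk, and no smaller disk contains both endpoints, so this is the minimum enclosing circle.
The points at distance exactly r from the centre are (-6, -5), (2, 6) — 2 points.

2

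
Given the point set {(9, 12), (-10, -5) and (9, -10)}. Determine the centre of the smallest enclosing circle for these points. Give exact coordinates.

(33/19, 1)

Call the three points A, B, C in the order given.
Side lengths²: AB² = 650, AC² = 484, BC² = 386.
Since AB² = 650 < 484 + 386 = 870, the triangle is acute, so the smallest enclosing circle is the circumcircle.
Circumcentre = (33/19, 1), r² = 62725/361.
Centre = (33/19, 1).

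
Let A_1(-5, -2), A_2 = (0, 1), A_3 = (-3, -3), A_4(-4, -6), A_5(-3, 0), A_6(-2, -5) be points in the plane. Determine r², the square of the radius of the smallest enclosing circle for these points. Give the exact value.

The farthest pair is A_2–A_4 with squared distance 65. The circle on this segment as diameter has centre (-2, -2.5) and r² = 65/4 = 16.25.
Check A_1: distance² to centre = 9.25 ≤ 16.25, so it lies inside.
All remaining points lie in this disk, and no smaller disk contains both endpoints, so this is the minimum enclosing circle.

16.25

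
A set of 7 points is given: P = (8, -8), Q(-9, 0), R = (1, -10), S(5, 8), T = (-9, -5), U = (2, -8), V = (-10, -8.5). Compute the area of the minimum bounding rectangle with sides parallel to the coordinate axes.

x ranges over [-10, 8], width 18.
y ranges over [-10, 8], height 18.
Area = 18 × 18 = 324.

324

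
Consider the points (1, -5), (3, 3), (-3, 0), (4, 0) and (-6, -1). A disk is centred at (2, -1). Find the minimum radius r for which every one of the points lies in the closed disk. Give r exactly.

The required radius is the distance from (2, -1) to the farthest point.
Squared distances: 17, 17, 26, 5, 64.
Maximum is 64, attained at (-6, -1).
r = √64 = 8.

8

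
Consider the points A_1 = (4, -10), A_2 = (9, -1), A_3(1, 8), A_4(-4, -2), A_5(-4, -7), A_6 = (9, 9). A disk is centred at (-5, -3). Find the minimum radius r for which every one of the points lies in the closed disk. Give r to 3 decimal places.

18.439

The required radius is the distance from (-5, -3) to the farthest point.
Squared distances: 130, 200, 157, 2, 17, 340.
Maximum is 340, attained at A_6.
r = √340 ≈ 18.439.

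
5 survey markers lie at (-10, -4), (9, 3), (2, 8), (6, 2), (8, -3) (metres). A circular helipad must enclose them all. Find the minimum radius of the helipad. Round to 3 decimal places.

10.124

The minimum enclosing circle of a finite set is fixed by two of the points (as a diameter) or three (as a circumcircle).
The farthest pair is (-10, -4)–(9, 3) with squared distance 410. The circle on this segment as diameter has centre (-0.5, -0.5) and r² = 410/4 = 102.5.
Check (2, 8): distance² to centre = 78.5 ≤ 102.5, so it lies inside.
All remaining points lie in this disk, and no smaller disk contains both endpoints, so this is the minimum enclosing circle.
r = √(102.5) ≈ 10.124.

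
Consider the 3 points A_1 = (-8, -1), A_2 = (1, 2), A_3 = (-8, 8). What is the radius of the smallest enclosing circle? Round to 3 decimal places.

5.701

Side lengths²: A_1A_2² = 90, A_1A_3² = 81, A_2A_3² = 117.
Since A_2A_3² = 117 < 90 + 81 = 171, the triangle is acute, so the smallest enclosing circle is the circumcircle.
Circumcentre = (-4.5, 3.5), r² = 32.5.
r = √(32.5) ≈ 5.701.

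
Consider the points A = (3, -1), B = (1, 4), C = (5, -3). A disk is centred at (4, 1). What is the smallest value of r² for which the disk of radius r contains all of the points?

18

The required radius is the distance from (4, 1) to the farthest point.
Squared distances: 5, 18, 17.
Maximum is 18, attained at B.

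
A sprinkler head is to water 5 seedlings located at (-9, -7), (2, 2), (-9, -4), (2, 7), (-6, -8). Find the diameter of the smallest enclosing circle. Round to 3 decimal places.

17.804

The farthest pair is (-9, -7)–(2, 7) with squared distance 317. The circle on this segment as diameter has centre (-3.5, 0) and r² = 317/4 = 79.25.
Check (2, 2): distance² to centre = 34.25 ≤ 79.25, so it lies inside.
All remaining points lie in this disk, and no smaller disk contains both endpoints, so this is the minimum enclosing circle.
Diameter = 2r = 2√(79.25) ≈ 17.804.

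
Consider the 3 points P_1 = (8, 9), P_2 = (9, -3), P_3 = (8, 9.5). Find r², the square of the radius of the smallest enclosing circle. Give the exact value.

Side lengths²: P_1P_2² = 145, P_1P_3² = 0.25, P_2P_3² = 157.25.
Since P_2P_3² = 157.25 ≥ 145 + 0.25 = 145.25, the angle opposite P_2P_3 is not acute, so the smallest enclosing circle has P_2P_3 as diameter.
Centre = midpoint of P_2P_3 = (8.5, 3.25), r² = 157.25/4 = 39.3125.

39.3125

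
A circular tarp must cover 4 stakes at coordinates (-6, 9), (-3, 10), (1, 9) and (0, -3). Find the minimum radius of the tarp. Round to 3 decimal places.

6.739

A smallest enclosing disk is always determined by at most three of the input points on its boundary.
The minimum enclosing circle is determined by three boundary points: (-6, 9), (-3, 10), (0, -3).
Their circumcentre is (-17/7, 23/7) with r² = 2225/49.
The farthest remaining point (1, 9) is at distance² 2176/49 ≤ 2225/49.
r = √(2225/49) ≈ 6.739.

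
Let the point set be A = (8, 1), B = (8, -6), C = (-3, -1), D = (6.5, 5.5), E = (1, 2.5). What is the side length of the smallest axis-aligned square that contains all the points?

The bounding box has width 11 and height 11.5.
An axis-aligned square enclosing the set must have side ≥ max(width, height).
So the minimum side is max(11, 11.5) = 11.5.

11.5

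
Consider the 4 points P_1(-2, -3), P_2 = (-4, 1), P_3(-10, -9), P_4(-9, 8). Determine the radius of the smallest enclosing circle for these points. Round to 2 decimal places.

8.51

The minimum enclosing circle of a finite set is fixed by two of the points (as a diameter) or three (as a circumcircle).
The farthest pair is P_3–P_4 with squared distance 290. The circle on this segment as diameter has centre (-9.5, -0.5) and r² = 290/4 = 72.5.
Check P_1: distance² to centre = 62.5 ≤ 72.5, so it lies inside.
All remaining points lie in this disk, and no smaller disk contains both endpoints, so this is the minimum enclosing circle.
r = √(72.5) ≈ 8.51.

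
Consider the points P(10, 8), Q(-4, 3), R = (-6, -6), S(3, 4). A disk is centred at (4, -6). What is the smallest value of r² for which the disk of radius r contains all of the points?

The required radius is the distance from (4, -6) to the farthest point.
Squared distances: 232, 145, 100, 101.
Maximum is 232, attained at P.

232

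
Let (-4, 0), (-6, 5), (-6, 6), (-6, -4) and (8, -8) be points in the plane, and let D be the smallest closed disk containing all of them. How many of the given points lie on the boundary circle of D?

2

The farthest pair is (-6, 6)–(8, -8) with squared distance 392. The circle on this segment as diameter has centre (1, -1) and r² = 392/4 = 98.
Check (-4, 0): distance² to centre = 26 ≤ 98, so it lies inside.
All remaining points lie in this disk, and no smaller disk contains both endpoints, so this is the minimum enclosing circle.
The points at distance exactly r from the centre are (-6, 6), (8, -8) — 2 points.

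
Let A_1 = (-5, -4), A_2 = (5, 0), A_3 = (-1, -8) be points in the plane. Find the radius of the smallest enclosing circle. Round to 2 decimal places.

5.44

Side lengths²: A_1A_2² = 116, A_1A_3² = 32, A_2A_3² = 100.
Since A_1A_2² = 116 < 100 + 32 = 132, the triangle is acute, so the smallest enclosing circle is the circumcircle.
Circumcentre = (2/7, -19/7), r² = 1450/49.
r = √(1450/49) ≈ 5.44.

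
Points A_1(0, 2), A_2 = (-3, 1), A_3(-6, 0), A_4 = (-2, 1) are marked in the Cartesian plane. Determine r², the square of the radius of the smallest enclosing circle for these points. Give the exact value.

10

A smallest enclosing disk is always determined by at most three of the input points on its boundary.
The farthest pair is A_1–A_3 with squared distance 40. The circle on this segment as diameter has centre (-3, 1) and r² = 40/4 = 10.
Check A_2: distance² to centre = 0 ≤ 10, so it lies inside.
All remaining points lie in this disk, and no smaller disk contains both endpoints, so this is the minimum enclosing circle.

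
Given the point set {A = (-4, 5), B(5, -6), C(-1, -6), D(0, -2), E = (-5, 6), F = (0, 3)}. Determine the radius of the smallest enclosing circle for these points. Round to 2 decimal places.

By Welzl's lemma the MEC is supported by two points (diametrically opposite) or three points (on a circumcircle).
The farthest pair is B–E with squared distance 244. The circle on this segment as diameter has centre (0, 0) and r² = 244/4 = 61.
Check A: distance² to centre = 41 ≤ 61, so it lies inside.
All remaining points lie in this disk, and no smaller disk contains both endpoints, so this is the minimum enclosing circle.
r = √61 ≈ 7.81.

7.81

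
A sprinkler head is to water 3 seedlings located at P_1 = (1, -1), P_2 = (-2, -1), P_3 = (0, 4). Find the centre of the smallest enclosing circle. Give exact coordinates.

Side lengths²: P_1P_2² = 9, P_1P_3² = 26, P_2P_3² = 29.
Since P_2P_3² = 29 < 26 + 9 = 35, the triangle is acute, so the smallest enclosing circle is the circumcircle.
Circumcentre = (-0.5, 1.3), r² = 7.54.
Centre = (-0.5, 1.3).

(-0.5, 1.3)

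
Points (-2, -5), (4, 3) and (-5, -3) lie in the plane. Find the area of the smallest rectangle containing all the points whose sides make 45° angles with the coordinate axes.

In coordinates u = x + y, v = x − y the rectangle is axis-aligned; the map (x,y)→(u,v) scales areas by 2.
u-values: -7, 7, -8; range = 7 − (-8) = 15.
v-values: 3, 1, -2; range = 3 − (-2) = 5.
Area = (15 × 5) / 2 = 37.5.

37.5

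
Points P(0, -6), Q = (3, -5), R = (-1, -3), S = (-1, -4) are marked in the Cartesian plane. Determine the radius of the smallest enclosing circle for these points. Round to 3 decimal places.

By Welzl's lemma the MEC is supported by two points (diametrically opposite) or three points (on a circumcircle).
The farthest pair is Q–R with squared distance 20. The circle on this segment as diameter has centre (1, -4) and r² = 20/4 = 5.
Check P: distance² to centre = 5 ≤ 5, so it lies inside.
All remaining points lie in this disk, and no smaller disk contains both endpoints, so this is the minimum enclosing circle.
r = √5 ≈ 2.236.

2.236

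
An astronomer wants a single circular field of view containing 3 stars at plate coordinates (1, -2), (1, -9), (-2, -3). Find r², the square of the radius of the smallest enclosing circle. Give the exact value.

12.5

Call the three points A, B, C in the order given.
Side lengths²: AB² = 49, AC² = 10, BC² = 45.
Since AB² = 49 < 45 + 10 = 55, the triangle is acute, so the smallest enclosing circle is the circumcircle.
Circumcentre = (0.5, -5.5), r² = 12.5.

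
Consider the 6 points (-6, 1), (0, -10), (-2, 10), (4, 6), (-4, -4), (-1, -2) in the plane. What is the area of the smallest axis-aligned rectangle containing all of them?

200

x ranges over [-6, 4], width 10.
y ranges over [-10, 10], height 20.
Area = 10 × 20 = 200.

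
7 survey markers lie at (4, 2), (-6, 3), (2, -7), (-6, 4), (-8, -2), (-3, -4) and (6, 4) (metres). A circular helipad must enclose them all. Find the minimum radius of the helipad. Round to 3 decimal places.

A smallest enclosing disk is always determined by at most three of the input points on its boundary.
The minimum enclosing circle is determined by three boundary points: (2, -7), (-8, -2), (6, 4).
Their circumcentre is (-17/26, 5/26) with r² = 19865/338.
The farthest remaining point (-6, 4) is at distance² 14561/338 ≤ 19865/338.
r = √(19865/338) ≈ 7.666.

7.666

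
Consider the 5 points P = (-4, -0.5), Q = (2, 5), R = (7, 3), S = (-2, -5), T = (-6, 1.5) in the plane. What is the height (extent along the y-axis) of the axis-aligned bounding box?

max y = 5, min y = -5, so height = 10.

10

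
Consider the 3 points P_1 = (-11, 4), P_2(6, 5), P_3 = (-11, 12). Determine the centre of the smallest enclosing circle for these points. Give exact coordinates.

Side lengths²: P_1P_2² = 290, P_1P_3² = 64, P_2P_3² = 338.
Since P_2P_3² = 338 < 290 + 64 = 354, the triangle is acute, so the smallest enclosing circle is the circumcircle.
Circumcentre = (-46/17, 8), r² = 24505/289.
Centre = (-46/17, 8).

(-46/17, 8)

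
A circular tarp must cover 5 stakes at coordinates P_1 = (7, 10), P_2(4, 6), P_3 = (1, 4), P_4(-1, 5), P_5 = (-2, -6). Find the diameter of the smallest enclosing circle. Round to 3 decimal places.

The farthest pair is P_1–P_5 with squared distance 337. The circle on this segment as diameter has centre (2.5, 2) and r² = 337/4 = 84.25.
Check P_2: distance² to centre = 18.25 ≤ 84.25, so it lies inside.
All remaining points lie in this disk, and no smaller disk contains both endpoints, so this is the minimum enclosing circle.
Diameter = 2r = 2√(84.25) ≈ 18.358.

18.358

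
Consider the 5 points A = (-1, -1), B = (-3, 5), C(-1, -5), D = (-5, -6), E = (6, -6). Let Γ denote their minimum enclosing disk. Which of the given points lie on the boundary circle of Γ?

A smallest enclosing disk is always determined by at most three of the input points on its boundary.
The minimum enclosing circle is determined by three boundary points: B, D, E.
Their circumcentre is (0.5, -29/22) with r² = 12625/242.
The farthest remaining point C is at distance² 3825/242 ≤ 12625/242.
The points at distance exactly r from the centre are B, D, E — 3 points.

B, D, E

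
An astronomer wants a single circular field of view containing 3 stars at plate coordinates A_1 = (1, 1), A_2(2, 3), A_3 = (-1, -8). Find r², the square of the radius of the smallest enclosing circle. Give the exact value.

32.5

Side lengths²: A_1A_2² = 5, A_1A_3² = 85, A_2A_3² = 130.
Since A_2A_3² = 130 ≥ 85 + 5 = 90, the angle opposite A_2A_3 is not acute, so the smallest enclosing circle has A_2A_3 as diameter.
Centre = midpoint of A_2A_3 = (0.5, -2.5), r² = 130/4 = 32.5.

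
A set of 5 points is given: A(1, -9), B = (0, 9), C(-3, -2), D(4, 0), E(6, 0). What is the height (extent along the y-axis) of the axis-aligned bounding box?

max y = 9, min y = -9, so height = 18.

18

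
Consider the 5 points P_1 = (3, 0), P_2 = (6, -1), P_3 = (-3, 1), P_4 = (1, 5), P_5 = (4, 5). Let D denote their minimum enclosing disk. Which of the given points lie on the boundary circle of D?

The minimum enclosing circle is determined by three boundary points: P_2, P_3, P_5.
Their circumcentre is (1.7, 0.9) with r² = 22.1.
The farthest remaining point P_4 is at distance² 17.3 ≤ 22.1.
The points at distance exactly r from the centre are P_2, P_3, P_5 — 3 points.

P_2, P_3, P_5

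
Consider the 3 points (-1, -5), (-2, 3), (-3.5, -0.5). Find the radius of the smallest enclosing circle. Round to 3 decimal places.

4.031

Call the three points A, B, C in the order given.
Side lengths²: AB² = 65, AC² = 26.5, BC² = 14.5.
Since AB² = 65 ≥ 26.5 + 14.5 = 41, the angle opposite AB is not acute, so the smallest enclosing circle has AB as diameter.
Centre = midpoint of AB = (-1.5, -1), r² = 65/4 = 16.25.
r = √(16.25) ≈ 4.031.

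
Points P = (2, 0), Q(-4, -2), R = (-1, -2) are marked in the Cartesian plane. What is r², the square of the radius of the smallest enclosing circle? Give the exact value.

Side lengths²: PQ² = 40, PR² = 13, QR² = 9.
Since PQ² = 40 ≥ 13 + 9 = 22, the angle opposite PQ is not acute, so the smallest enclosing circle has PQ as diameter.
Centre = midpoint of PQ = (-1, -1), r² = 40/4 = 10.

10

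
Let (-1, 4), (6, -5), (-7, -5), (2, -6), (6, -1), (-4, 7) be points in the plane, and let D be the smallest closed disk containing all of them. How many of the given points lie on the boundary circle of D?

3

The minimum enclosing circle of a finite set is fixed by two of the points (as a diameter) or three (as a circumcircle).
The minimum enclosing circle is determined by three boundary points: (6, -5), (-7, -5), (-4, 7).
Their circumcentre is (-0.5, -0.25) with r² = 64.8125.
The farthest remaining point (6, -1) is at distance² 42.8125 ≤ 64.8125.
The points at distance exactly r from the centre are (6, -5), (-7, -5), (-4, 7) — 3 points.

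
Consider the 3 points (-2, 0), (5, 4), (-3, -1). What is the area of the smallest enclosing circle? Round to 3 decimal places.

Call the three points A, B, C in the order given.
Side lengths²: AB² = 65, AC² = 2, BC² = 89.
Since BC² = 89 ≥ 65 + 2 = 67, the angle opposite BC is not acute, so the smallest enclosing circle has BC as diameter.
Centre = midpoint of BC = (1, 1.5), r² = 89/4 = 22.25.
Area = π·r² = π·22.25 ≈ 69.900.

69.900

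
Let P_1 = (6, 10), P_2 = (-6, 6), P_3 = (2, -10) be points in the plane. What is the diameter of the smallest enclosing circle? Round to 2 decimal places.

Side lengths²: P_1P_2² = 160, P_1P_3² = 416, P_2P_3² = 320.
Since P_1P_3² = 416 < 320 + 160 = 480, the triangle is acute, so the smallest enclosing circle is the circumcircle.
Circumcentre = (18/7, 2/7), r² = 5200/49.
Diameter = 2r = 2√(5200/49) ≈ 20.60.

20.60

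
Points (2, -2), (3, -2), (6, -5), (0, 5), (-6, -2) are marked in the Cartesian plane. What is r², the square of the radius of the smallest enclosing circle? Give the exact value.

A smallest enclosing disk is always determined by at most three of the input points on its boundary.
The minimum enclosing circle is determined by three boundary points: (6, -5), (0, 5), (-6, -2).
Their circumcentre is (0.5, -1.5) with r² = 42.5.
The farthest remaining point (3, -2) is at distance² 6.5 ≤ 42.5.

42.5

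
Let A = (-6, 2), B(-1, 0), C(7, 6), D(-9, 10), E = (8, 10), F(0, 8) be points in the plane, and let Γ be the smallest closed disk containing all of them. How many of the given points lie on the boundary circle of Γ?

By Welzl's lemma the MEC is supported by two points (diametrically opposite) or three points (on a circumcircle).
The minimum enclosing circle is determined by three boundary points: B, D, E.
Their circumcentre is (-0.5, 8.6) with r² = 74.21.
The farthest remaining point A is at distance² 73.81 ≤ 74.21.
The points at distance exactly r from the centre are B, D, E — 3 points.

3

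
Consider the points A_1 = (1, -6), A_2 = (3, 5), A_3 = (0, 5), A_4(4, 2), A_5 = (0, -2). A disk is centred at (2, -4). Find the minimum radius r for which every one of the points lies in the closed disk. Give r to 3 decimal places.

9.220

The required radius is the distance from (2, -4) to the farthest point.
Squared distances: 5, 82, 85, 40, 8.
Maximum is 85, attained at A_3.
r = √85 ≈ 9.220.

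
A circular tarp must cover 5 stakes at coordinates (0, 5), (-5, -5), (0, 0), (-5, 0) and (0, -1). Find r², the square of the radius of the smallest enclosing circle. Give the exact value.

31.25

The minimum enclosing circle of a finite set is fixed by two of the points (as a diameter) or three (as a circumcircle).
The farthest pair is (0, 5)–(-5, -5) with squared distance 125. The circle on this segment as diameter has centre (-2.5, 0) and r² = 125/4 = 31.25.
Check (0, 0): distance² to centre = 6.25 ≤ 31.25, so it lies inside.
All remaining points lie in this disk, and no smaller disk contains both endpoints, so this is the minimum enclosing circle.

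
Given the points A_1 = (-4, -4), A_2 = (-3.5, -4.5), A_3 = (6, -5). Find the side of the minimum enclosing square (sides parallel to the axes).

The bounding box has width 10 and height 1.
An axis-aligned square enclosing the set must have side ≥ max(width, height).
So the minimum side is max(10, 1) = 10.

10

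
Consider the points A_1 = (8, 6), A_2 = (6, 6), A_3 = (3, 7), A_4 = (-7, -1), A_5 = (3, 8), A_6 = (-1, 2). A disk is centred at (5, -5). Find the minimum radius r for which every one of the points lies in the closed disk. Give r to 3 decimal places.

The required radius is the distance from (5, -5) to the farthest point.
Squared distances: 130, 122, 148, 160, 173, 85.
Maximum is 173, attained at A_5.
r = √173 ≈ 13.153.

13.153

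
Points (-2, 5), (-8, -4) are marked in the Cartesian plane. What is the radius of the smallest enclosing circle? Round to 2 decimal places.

5.41

The smallest circle enclosing two points has them as diameter endpoints.
Centre = midpoint = (-5, 0.5); r² = |(-2, 5)−(-8, -4)|²/4 = 117/4 = 29.25.
r = √(29.25) ≈ 5.41.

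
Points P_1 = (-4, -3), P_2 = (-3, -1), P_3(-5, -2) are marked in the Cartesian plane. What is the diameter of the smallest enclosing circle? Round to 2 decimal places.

2.36

Side lengths²: P_1P_2² = 5, P_1P_3² = 2, P_2P_3² = 5.
Since P_2P_3² = 5 < 5 + 2 = 7, the triangle is acute, so the smallest enclosing circle is the circumcircle.
Circumcentre = (-23/6, -11/6), r² = 25/18.
Diameter = 2r = 2√(25/18) ≈ 2.36.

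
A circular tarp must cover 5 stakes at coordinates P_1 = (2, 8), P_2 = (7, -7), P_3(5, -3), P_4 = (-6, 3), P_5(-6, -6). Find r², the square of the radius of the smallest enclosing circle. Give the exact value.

The minimum enclosing circle is determined by three boundary points: P_1, P_2, P_5.
Their circumcentre is (18/19, -13/19) with r² = 27625/361.
The farthest remaining point P_4 is at distance² 22324/361 ≤ 27625/361.

27625/361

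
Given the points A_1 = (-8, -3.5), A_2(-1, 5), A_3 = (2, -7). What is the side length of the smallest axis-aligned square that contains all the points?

12

The bounding box has width 10 and height 12.
An axis-aligned square enclosing the set must have side ≥ max(width, height).
So the minimum side is max(10, 12) = 12.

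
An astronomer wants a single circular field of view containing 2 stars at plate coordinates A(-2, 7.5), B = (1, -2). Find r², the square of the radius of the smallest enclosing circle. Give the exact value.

The smallest circle enclosing two points has them as diameter endpoints.
Centre = midpoint = (-0.5, 2.75); r² = |AB|²/4 = 99.25/4 = 24.8125.

24.8125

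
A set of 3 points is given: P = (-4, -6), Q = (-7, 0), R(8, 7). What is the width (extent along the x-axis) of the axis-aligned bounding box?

max x = 8, min x = -7, so width = 15.

15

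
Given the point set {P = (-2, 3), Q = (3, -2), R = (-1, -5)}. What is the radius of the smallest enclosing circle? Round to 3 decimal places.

Side lengths²: PQ² = 50, PR² = 65, QR² = 25.
Since PR² = 65 < 50 + 25 = 75, the triangle is acute, so the smallest enclosing circle is the circumcircle.
Circumcentre = (-13/14, -13/14), r² = 1625/98.
r = √(1625/98) ≈ 4.072.

4.072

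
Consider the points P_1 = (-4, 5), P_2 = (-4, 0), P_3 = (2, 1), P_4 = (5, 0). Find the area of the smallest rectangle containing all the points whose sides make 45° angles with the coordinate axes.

In coordinates u = x + y, v = x − y the rectangle is axis-aligned; the map (x,y)→(u,v) scales areas by 2.
u-values: 1, -4, 3, 5; range = 5 − (-4) = 9.
v-values: -9, -4, 1, 5; range = 5 − (-9) = 14.
Area = (9 × 14) / 2 = 63.

63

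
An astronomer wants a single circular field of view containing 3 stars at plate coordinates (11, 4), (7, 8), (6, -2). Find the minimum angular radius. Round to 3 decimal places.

5.025

Call the three points A, B, C in the order given.
Side lengths²: AB² = 32, AC² = 61, BC² = 101.
Since BC² = 101 ≥ 61 + 32 = 93, the angle opposite BC is not acute, so the smallest enclosing circle has BC as diameter.
Centre = midpoint of BC = (6.5, 3), r² = 101/4 = 25.25.
r = √(25.25) ≈ 5.025.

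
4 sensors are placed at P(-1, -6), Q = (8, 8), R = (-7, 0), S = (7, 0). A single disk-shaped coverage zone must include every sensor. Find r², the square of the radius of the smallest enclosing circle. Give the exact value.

By Welzl's lemma the MEC is supported by two points (diametrically opposite) or three points (on a circumcircle).
The minimum enclosing circle is determined by three boundary points: P, Q, R.
Their circumcentre is (63/46, 109/46) with r² = 80053/1058.
The farthest remaining point S is at distance² 39481/1058 ≤ 80053/1058.

80053/1058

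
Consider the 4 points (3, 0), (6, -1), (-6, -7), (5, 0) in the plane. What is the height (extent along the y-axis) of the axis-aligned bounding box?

7

max y = 0, min y = -7, so height = 7.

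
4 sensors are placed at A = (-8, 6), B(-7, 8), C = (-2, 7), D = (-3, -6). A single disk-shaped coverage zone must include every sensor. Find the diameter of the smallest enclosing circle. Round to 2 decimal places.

The minimum enclosing circle of a finite set is fixed by two of the points (as a diameter) or three (as a circumcircle).
The farthest pair is B–D with squared distance 212. The circle on this segment as diameter has centre (-5, 1) and r² = 212/4 = 53.
Check A: distance² to centre = 34 ≤ 53, so it lies inside.
All remaining points lie in this disk, and no smaller disk contains both endpoints, so this is the minimum enclosing circle.
Diameter = 2r = 2√53 ≈ 14.56.

14.56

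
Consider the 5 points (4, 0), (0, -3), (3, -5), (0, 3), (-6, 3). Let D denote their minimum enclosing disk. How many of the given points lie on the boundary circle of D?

2

The farthest pair is (3, -5)–(-6, 3) with squared distance 145. The circle on this segment as diameter has centre (-1.5, -1) and r² = 145/4 = 36.25.
Check (4, 0): distance² to centre = 31.25 ≤ 36.25, so it lies inside.
All remaining points lie in this disk, and no smaller disk contains both endpoints, so this is the minimum enclosing circle.
The points at distance exactly r from the centre are (3, -5), (-6, 3) — 2 points.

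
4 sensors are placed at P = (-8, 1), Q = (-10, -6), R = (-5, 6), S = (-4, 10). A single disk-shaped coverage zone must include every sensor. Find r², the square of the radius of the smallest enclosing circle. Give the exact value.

73

The minimum enclosing circle of a finite set is fixed by two of the points (as a diameter) or three (as a circumcircle).
The farthest pair is Q–S with squared distance 292. The circle on this segment as diameter has centre (-7, 2) and r² = 292/4 = 73.
Check P: distance² to centre = 2 ≤ 73, so it lies inside.
All remaining points lie in this disk, and no smaller disk contains both endpoints, so this is the minimum enclosing circle.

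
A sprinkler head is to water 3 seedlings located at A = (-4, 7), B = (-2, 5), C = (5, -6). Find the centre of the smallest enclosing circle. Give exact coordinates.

Side lengths²: AB² = 8, AC² = 250, BC² = 170.
Since AC² = 250 ≥ 170 + 8 = 178, the angle opposite AC is not acute, so the smallest enclosing circle has AC as diameter.
Centre = midpoint of AC = (0.5, 0.5), r² = 250/4 = 62.5.
Centre = (0.5, 0.5).

(0.5, 0.5)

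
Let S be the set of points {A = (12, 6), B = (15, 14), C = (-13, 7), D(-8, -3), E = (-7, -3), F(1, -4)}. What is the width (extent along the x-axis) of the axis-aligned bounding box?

max x = 15, min x = -13, so width = 28.

28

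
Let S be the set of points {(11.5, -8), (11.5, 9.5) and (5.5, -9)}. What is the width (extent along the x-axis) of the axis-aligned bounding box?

max x = 11.5, min x = 5.5, so width = 6.

6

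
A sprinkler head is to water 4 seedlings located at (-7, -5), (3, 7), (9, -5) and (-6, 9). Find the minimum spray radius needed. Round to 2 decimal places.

10.29

By Welzl's lemma the MEC is supported by two points (diametrically opposite) or three points (on a circumcircle).
The minimum enclosing circle is determined by three boundary points: (-7, -5), (9, -5), (-6, 9).
Their circumcentre is (1, 41/28) with r² = 82937/784.
The farthest remaining point (3, 7) is at distance² 27161/784 ≤ 82937/784.
r = √(82937/784) ≈ 10.29.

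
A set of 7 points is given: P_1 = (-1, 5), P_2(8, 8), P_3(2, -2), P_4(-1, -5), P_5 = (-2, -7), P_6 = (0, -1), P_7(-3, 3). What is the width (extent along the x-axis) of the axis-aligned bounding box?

max x = 8, min x = -3, so width = 11.

11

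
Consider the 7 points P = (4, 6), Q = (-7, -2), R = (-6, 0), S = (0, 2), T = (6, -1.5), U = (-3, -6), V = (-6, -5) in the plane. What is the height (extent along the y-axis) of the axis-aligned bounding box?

max y = 6, min y = -6, so height = 12.

12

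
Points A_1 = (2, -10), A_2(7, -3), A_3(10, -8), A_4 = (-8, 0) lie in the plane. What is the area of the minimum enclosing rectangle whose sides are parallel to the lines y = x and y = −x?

156

In coordinates u = x + y, v = x − y the rectangle is axis-aligned; the map (x,y)→(u,v) scales areas by 2.
u-values: -8, 4, 2, -8; range = 4 − (-8) = 12.
v-values: 12, 10, 18, -8; range = 18 − (-8) = 26.
Area = (12 × 26) / 2 = 156.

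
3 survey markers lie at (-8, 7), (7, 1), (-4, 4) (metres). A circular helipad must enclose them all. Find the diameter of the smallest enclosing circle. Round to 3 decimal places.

Call the three points A, B, C in the order given.
Side lengths²: AB² = 261, AC² = 25, BC² = 130.
Since AB² = 261 ≥ 130 + 25 = 155, the angle opposite AB is not acute, so the smallest enclosing circle has AB as diameter.
Centre = midpoint of AB = (-0.5, 4), r² = 261/4 = 65.25.
Diameter = 2r = 2√(65.25) ≈ 16.155.

16.155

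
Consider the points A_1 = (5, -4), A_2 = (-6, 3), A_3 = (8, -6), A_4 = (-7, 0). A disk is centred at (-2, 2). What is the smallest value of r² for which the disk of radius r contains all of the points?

164

The required radius is the distance from (-2, 2) to the farthest point.
Squared distances: 85, 17, 164, 29.
Maximum is 164, attained at A_3.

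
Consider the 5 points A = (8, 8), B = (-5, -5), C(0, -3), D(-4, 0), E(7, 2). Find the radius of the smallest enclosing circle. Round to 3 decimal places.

A smallest enclosing disk is always determined by at most three of the input points on its boundary.
The farthest pair is A–B with squared distance 338. The circle on this segment as diameter has centre (1.5, 1.5) and r² = 338/4 = 84.5.
Check C: distance² to centre = 22.5 ≤ 84.5, so it lies inside.
All remaining points lie in this disk, and no smaller disk contains both endpoints, so this is the minimum enclosing circle.
r = √(84.5) ≈ 9.192.

9.192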